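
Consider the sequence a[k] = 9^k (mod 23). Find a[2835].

We have a[0] = 1, a[1] = 9, a[2] = 12, a[3] = 16, a[4] = 6, a[5] = 8, a[6] = 3, a[7] = 4, a[8] = 13, a[9] = 2, a[10] = 18, a[11] = 1.
Since a[11] = a[0] = 1, the sequence is periodic with period 11.
(2835 - 0) mod 11 = 8, so a[2835] = a[8] = 13.

13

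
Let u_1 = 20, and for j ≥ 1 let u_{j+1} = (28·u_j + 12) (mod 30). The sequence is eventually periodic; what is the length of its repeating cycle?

4

We have u_1 = 20,  u_2 = 2,  u_3 = 8,  u_4 = 26,  u_5 = 20.
Since u_5 = u_1 = 20, the sequence is periodic with period 4.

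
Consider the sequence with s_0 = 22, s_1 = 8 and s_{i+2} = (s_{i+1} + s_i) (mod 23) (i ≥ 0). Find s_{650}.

Computing terms: s_0 = 22; s_1 = 8; s_2 = 7; s_3 = 15; s_4 = 22; s_5 = 14; s_6 = 13; s_7 = 4; s_8 = 17; s_9 = 21; s_{10} = 15; s_{11} = 13; s_{12} = 5; s_{13} = 18; s_{14} = 0; s_{15} = 18; s_{16} = 18; s_{17} = 13; s_{18} = 8; s_{19} = 21; s_{20} = 6; s_{21} = 4; s_{22} = 10; s_{23} = 14; s_{24} = 1; s_{25} = 15; s_{26} = 16; s_{27} = 8; s_{28} = 1; s_{29} = 9; s_{30} = 10; s_{31} = 19; s_{32} = 6; s_{33} = 2; s_{34} = 8; s_{35} = 10; s_{36} = 18; s_{37} = 5; s_{38} = 0; s_{39} = 5; s_{40} = 5; s_{41} = 10; s_{42} = 15; s_{43} = 2; s_{44} = 17; s_{45} = 19; s_{46} = 13; s_{47} = 9; s_{48} = 22; s_{49} = 8.
The sequence repeats with period 48.
(650 - 0) mod 48 = 26, so s_{650} = s_{26} = 16.

16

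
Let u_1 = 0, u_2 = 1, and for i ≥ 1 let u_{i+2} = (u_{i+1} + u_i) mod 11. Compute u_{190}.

u_1 = 0; u_2 = 1; u_3 = 1; u_4 = 2; u_5 = 3; u_6 = 5; u_7 = 8; u_8 = 2; u_9 = 10; u_{10} = 1; u_{11} = 0; u_{12} = 1.
Since (u_{11}, u_{12}) = (u_1, u_2) = (0, 1) (two consecutive terms determine the rest), the sequence is periodic with period 10.
So u_{190} = u_{1 + ((190-1) mod 10)} = u_{10} = 1.

1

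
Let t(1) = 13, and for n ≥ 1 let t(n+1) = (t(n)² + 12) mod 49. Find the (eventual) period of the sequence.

Computing terms: t(1) = 13; t(2) = 34; t(3) = 41; t(4) = 27; t(5) = 6; t(6) = 48; t(7) = 13.
Since t(7) = t(1) = 13, the sequence is periodic with period 6.

6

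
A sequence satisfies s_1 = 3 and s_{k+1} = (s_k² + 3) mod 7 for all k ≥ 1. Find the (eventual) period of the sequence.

Listing terms: s_1 = 3; s_2 = 5; s_3 = 0; s_4 = 3.
The sequence repeats with period 3.

3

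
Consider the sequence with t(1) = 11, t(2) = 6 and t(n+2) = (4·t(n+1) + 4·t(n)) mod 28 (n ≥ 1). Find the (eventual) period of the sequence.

6

t(1) = 11, t(2) = 6, t(3) = 12, t(4) = 16, t(5) = 0, t(6) = 8, t(7) = 4, t(8) = 20, t(9) = 12, t(10) = 16.
Since (t(9), t(10)) = (t(3), t(4)) = (12, 16) (two consecutive terms determine the rest), the sequence is eventually periodic: after a pre-period of length 2 it cycles with period 6.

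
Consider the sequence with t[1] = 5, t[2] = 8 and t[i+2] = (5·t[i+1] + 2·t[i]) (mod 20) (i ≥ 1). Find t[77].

10

We have t[1] = 5; t[2] = 8; t[3] = 10; t[4] = 6; t[5] = 10; t[6] = 2; t[7] = 10; t[8] = 14; t[9] = 10; t[10] = 18; t[11] = 10; t[12] = 6.
Since (t[11], t[12]) = (t[3], t[4]) = (10, 6) (two consecutive terms determine the rest), the sequence is eventually periodic: after a pre-period of length 2 it cycles with period 8.
For i ≥ 3, t[i] depends only on (i - 3) mod 8. (77 - 3) mod 8 = 2, so t[77] = t[5] = 10.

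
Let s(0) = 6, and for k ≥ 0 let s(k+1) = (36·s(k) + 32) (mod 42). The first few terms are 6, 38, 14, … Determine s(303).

s(0) = 6; s(1) = 38; s(2) = 14; s(3) = 32; s(4) = 8; s(5) = 26; s(6) = 2; s(7) = 20; s(8) = 38.
Since s(8) = s(1) = 38, the sequence is eventually periodic: after a pre-period of length 1 it cycles with period 7.
For k ≥ 1, s(k) depends only on (k - 1) mod 7. (303 - 1) mod 7 = 1, so s(303) = s(2) = 14.

14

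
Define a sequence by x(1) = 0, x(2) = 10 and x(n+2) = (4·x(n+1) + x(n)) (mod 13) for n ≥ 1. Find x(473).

8

Computing terms: x(1) = 0,  x(2) = 10,  x(3) = 1,  x(4) = 1,  x(5) = 5,  x(6) = 8,  x(7) = 11,  x(8) = 0,  x(9) = 11,  x(10) = 5,  x(11) = 5,  x(12) = 12,  x(13) = 1,  x(14) = 3,  x(15) = 0,  x(16) = 3,  x(17) = 12,  x(18) = 12,  x(19) = 8,  x(20) = 5,  x(21) = 2,  x(22) = 0,  x(23) = 2,  x(24) = 8,  x(25) = 8,  x(26) = 1,  x(27) = 12,  x(28) = 10,  x(29) = 0,  x(30) = 10.
Since (x(29), x(30)) = (x(1), x(2)) = (0, 10) (two consecutive terms determine the rest), the sequence is periodic with period 28.
(473 - 1) mod 28 = 24, so x(473) = x(25) = 8.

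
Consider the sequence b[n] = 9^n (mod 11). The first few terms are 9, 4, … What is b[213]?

Computing terms: b[1] = 9; b[2] = 4; b[3] = 3; b[4] = 5; b[5] = 1; b[6] = 9.
Since b[6] = b[1] = 9, the sequence is periodic with period 5.
(213 - 1) mod 5 = 2, so b[213] = b[3] = 3.

3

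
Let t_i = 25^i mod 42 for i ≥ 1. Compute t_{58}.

We have t_1 = 25,  t_2 = 37,  t_3 = 1,  t_4 = 25.
Since t_4 = t_1 = 25, the sequence is periodic with period 3.
So t_{58} = t_{1 + ((58-1) mod 3)} = t_1 = 25.

25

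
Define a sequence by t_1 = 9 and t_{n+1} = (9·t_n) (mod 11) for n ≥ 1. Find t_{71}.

9

Computing terms: t_1 = 9,  t_2 = 4,  t_3 = 3,  t_4 = 5,  t_5 = 1,  t_6 = 9.
Since t_6 = t_1 = 9, the sequence is periodic with period 5.
(71 - 1) mod 5 = 0, so t_{71} = t_1 = 9.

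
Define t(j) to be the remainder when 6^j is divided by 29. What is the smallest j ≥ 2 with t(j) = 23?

8

Computing terms: t(1) = 6; t(2) = 7; t(3) = 13; t(4) = 20; t(5) = 4; t(6) = 24; t(7) = 28; t(8) = 23; t(9) = 22; t(10) = 16; t(11) = 9; t(12) = 25; t(13) = 5; t(14) = 1; t(15) = 6.
Since t(15) = t(1) = 6, the sequence is periodic with period 14.
The value 23 first appears (with j ≥ 2) at t(8).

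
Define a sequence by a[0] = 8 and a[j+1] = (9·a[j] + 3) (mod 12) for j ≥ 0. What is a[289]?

3

Computing terms: a[0] = 8,  a[1] = 3,  a[2] = 6,  a[3] = 9,  a[4] = 0,  a[5] = 3.
Since a[5] = a[1] = 3, the sequence is eventually periodic: after a pre-period of length 1 it cycles with period 4.
For j ≥ 1, a[j] depends only on (j - 1) mod 4. (289 - 1) mod 4 = 0, so a[289] = a[1] = 3.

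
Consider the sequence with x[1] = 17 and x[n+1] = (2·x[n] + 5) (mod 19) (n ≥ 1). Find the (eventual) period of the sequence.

18

x[1] = 17; x[2] = 1; x[3] = 7; x[4] = 0; x[5] = 5; x[6] = 15; x[7] = 16; x[8] = 18; x[9] = 3; x[10] = 11; x[11] = 8; x[12] = 2; x[13] = 9; x[14] = 4; x[15] = 13; x[16] = 12; x[17] = 10; x[18] = 6; x[19] = 17.
Since x[19] = x[1] = 17, the sequence is periodic with period 18.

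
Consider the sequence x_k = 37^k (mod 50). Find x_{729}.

Computing terms: x_1 = 37; x_2 = 19; x_3 = 3; x_4 = 11; x_5 = 7; x_6 = 9; x_7 = 33; x_8 = 21; x_9 = 27; x_{10} = 49; x_{11} = 13; x_{12} = 31; x_{13} = 47; x_{14} = 39; x_{15} = 43; x_{16} = 41; x_{17} = 17; x_{18} = 29; x_{19} = 23; x_{20} = 1; x_{21} = 37.
The sequence repeats with period 20.
So x_{729} = x_{1 + ((729-1) mod 20)} = x_9 = 27.

27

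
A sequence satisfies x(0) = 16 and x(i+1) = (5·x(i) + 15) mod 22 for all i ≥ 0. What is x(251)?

7

Listing terms: x(0) = 16, x(1) = 7, x(2) = 6, x(3) = 1, x(4) = 20, x(5) = 5, x(6) = 18, x(7) = 17, x(8) = 12, x(9) = 9, x(10) = 16.
The sequence repeats with period 10.
So x(251) = x(0 + ((251-0) mod 10)) = x(1) = 7.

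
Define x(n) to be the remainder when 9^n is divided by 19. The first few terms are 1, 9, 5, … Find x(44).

We have x(0) = 1,  x(1) = 9,  x(2) = 5,  x(3) = 7,  x(4) = 6,  x(5) = 16,  x(6) = 11,  x(7) = 4,  x(8) = 17,  x(9) = 1.
The sequence repeats with period 9.
So x(44) = x(0 + ((44-0) mod 9)) = x(8) = 17.

17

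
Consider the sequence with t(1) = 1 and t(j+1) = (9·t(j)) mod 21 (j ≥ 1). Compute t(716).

9

t(1) = 1,  t(2) = 9,  t(3) = 18,  t(4) = 15,  t(5) = 9.
Since t(5) = t(2) = 9, the sequence is eventually periodic: after a pre-period of length 1 it cycles with period 3.
For j ≥ 2, t(j) depends only on (j - 2) mod 3. (716 - 2) mod 3 = 0, so t(716) = t(2) = 9.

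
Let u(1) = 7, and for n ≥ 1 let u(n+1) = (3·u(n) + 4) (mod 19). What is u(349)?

4

Listing terms: u(1) = 7,  u(2) = 6,  u(3) = 3,  u(4) = 13,  u(5) = 5,  u(6) = 0,  u(7) = 4,  u(8) = 16,  u(9) = 14,  u(10) = 8,  u(11) = 9,  u(12) = 12,  u(13) = 2,  u(14) = 10,  u(15) = 15,  u(16) = 11,  u(17) = 18,  u(18) = 1,  u(19) = 7.
The sequence repeats with period 18.
So u(349) = u(1 + ((349-1) mod 18)) = u(7) = 4.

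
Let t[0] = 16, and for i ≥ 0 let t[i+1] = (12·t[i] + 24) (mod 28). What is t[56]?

12

We have t[0] = 16,  t[1] = 20,  t[2] = 12,  t[3] = 0,  t[4] = 24,  t[5] = 4,  t[6] = 16.
Since t[6] = t[0] = 16, the sequence is periodic with period 6.
So t[56] = t[0 + ((56-0) mod 6)] = t[2] = 12.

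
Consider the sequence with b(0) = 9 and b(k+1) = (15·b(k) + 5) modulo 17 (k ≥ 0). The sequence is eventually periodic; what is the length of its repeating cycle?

8

Listing terms: b(0) = 9, b(1) = 4, b(2) = 14, b(3) = 11, b(4) = 0, b(5) = 5, b(6) = 12, b(7) = 15, b(8) = 9.
Since b(8) = b(0) = 9, the sequence is periodic with period 8.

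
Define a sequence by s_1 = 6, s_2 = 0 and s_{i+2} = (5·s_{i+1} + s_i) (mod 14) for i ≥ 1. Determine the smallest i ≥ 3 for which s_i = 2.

4

We have s_1 = 6,  s_2 = 0,  s_3 = 6,  s_4 = 2,  s_5 = 2,  s_6 = 12,  s_7 = 6,  s_8 = 0.
Since (s_7, s_8) = (s_1, s_2) = (6, 0) (two consecutive terms determine the rest), the sequence is periodic with period 6.
The value 2 first appears (with i ≥ 3) at s_4.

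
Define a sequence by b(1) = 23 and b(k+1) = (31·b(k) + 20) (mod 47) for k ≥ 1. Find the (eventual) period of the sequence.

46

b(1) = 23,  b(2) = 28,  b(3) = 42,  b(4) = 6,  b(5) = 18,  b(6) = 14,  b(7) = 31,  b(8) = 41,  b(9) = 22,  b(10) = 44,  b(11) = 21,  b(12) = 13,  b(13) = 0,  b(14) = 20,  b(15) = 29,  b(16) = 26,  b(17) = 27,  b(18) = 11,  b(19) = 32,  b(20) = 25,  b(21) = 43,  b(22) = 37,  b(23) = 39,  b(24) = 7,  b(25) = 2,  b(26) = 35,  b(27) = 24,  b(28) = 12,  b(29) = 16,  b(30) = 46,  b(31) = 36,  b(32) = 8,  b(33) = 33,  b(34) = 9,  b(35) = 17,  b(36) = 30,  b(37) = 10,  b(38) = 1,  b(39) = 4,  b(40) = 3,  b(41) = 19,  b(42) = 45,  b(43) = 5,  b(44) = 34,  b(45) = 40,  b(46) = 38,  b(47) = 23.
Since b(47) = b(1) = 23, the sequence is periodic with period 46.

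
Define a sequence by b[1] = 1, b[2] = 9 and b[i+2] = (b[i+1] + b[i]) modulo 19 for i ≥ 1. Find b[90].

Listing terms: b[1] = 1; b[2] = 9; b[3] = 10; b[4] = 0; b[5] = 10; b[6] = 10; b[7] = 1; b[8] = 11; b[9] = 12; b[10] = 4; b[11] = 16; b[12] = 1; b[13] = 17; b[14] = 18; b[15] = 16; b[16] = 15; b[17] = 12; b[18] = 8; b[19] = 1; b[20] = 9.
Since (b[19], b[20]) = (b[1], b[2]) = (1, 9) (two consecutive terms determine the rest), the sequence is periodic with period 18.
(90 - 1) mod 18 = 17, so b[90] = b[18] = 8.

8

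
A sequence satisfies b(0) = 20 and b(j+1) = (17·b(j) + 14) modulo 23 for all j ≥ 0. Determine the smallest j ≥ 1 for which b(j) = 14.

Listing terms: b(0) = 20; b(1) = 9; b(2) = 6; b(3) = 1; b(4) = 8; b(5) = 12; b(6) = 11; b(7) = 17; b(8) = 4; b(9) = 13; b(10) = 5; b(11) = 7; b(12) = 18; b(13) = 21; b(14) = 3; b(15) = 19; b(16) = 15; b(17) = 16; b(18) = 10; b(19) = 0; b(20) = 14; b(21) = 22; b(22) = 20.
Since b(22) = b(0) = 20, the sequence is periodic with period 22.
The value 14 first appears (with j ≥ 1) at b(20).

20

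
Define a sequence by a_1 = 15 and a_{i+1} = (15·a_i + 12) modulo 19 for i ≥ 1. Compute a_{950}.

Listing terms: a_1 = 15, a_2 = 9, a_3 = 14, a_4 = 13, a_5 = 17, a_6 = 1, a_7 = 8, a_8 = 18, a_9 = 16, a_{10} = 5, a_{11} = 11, a_{12} = 6, a_{13} = 7, a_{14} = 3, a_{15} = 0, a_{16} = 12, a_{17} = 2, a_{18} = 4, a_{19} = 15.
Since a_{19} = a_1 = 15, the sequence is periodic with period 18.
(950 - 1) mod 18 = 13, so a_{950} = a_{14} = 3.

3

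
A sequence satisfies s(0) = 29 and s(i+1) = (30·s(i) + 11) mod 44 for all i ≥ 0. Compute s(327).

s(0) = 29, s(1) = 1, s(2) = 41, s(3) = 9, s(4) = 17, s(5) = 37, s(6) = 21, s(7) = 25, s(8) = 13, s(9) = 5, s(10) = 29.
Since s(10) = s(0) = 29, the sequence is periodic with period 10.
(327 - 0) mod 10 = 7, so s(327) = s(7) = 25.

25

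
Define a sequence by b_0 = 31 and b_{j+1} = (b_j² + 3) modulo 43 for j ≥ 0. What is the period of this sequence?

We have b_0 = 31, b_1 = 18, b_2 = 26, b_3 = 34, b_4 = 41, b_5 = 7, b_6 = 9, b_7 = 41.
Since b_7 = b_4 = 41, the sequence is eventually periodic: after a pre-period of length 4 it cycles with period 3.

3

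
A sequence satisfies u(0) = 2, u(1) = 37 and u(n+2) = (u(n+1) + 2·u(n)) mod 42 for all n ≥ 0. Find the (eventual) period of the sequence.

We have u(0) = 2; u(1) = 37; u(2) = 41; u(3) = 31; u(4) = 29; u(5) = 7; u(6) = 23; u(7) = 37; u(8) = 41.
Since (u(7), u(8)) = (u(1), u(2)) = (37, 41) (two consecutive terms determine the rest), the sequence is eventually periodic: after a pre-period of length 1 it cycles with period 6.

6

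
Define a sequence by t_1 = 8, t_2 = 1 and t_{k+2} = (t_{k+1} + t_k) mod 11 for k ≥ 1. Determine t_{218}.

We have t_1 = 8; t_2 = 1; t_3 = 9; t_4 = 10; t_5 = 8; t_6 = 7; t_7 = 4; t_8 = 0; t_9 = 4; t_{10} = 4; t_{11} = 8; t_{12} = 1.
The sequence repeats with period 10.
So t_{218} = t_{1 + ((218-1) mod 10)} = t_8 = 0.

0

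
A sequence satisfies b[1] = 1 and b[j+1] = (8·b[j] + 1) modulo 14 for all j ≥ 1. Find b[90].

Listing terms: b[1] = 1,  b[2] = 9,  b[3] = 3,  b[4] = 11,  b[5] = 5,  b[6] = 13,  b[7] = 7,  b[8] = 1.
Since b[8] = b[1] = 1, the sequence is periodic with period 7.
(90 - 1) mod 7 = 5, so b[90] = b[6] = 13.

13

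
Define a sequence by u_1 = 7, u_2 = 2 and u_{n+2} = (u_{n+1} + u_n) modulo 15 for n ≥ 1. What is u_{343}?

9

Listing terms: u_1 = 7; u_2 = 2; u_3 = 9; u_4 = 11; u_5 = 5; u_6 = 1; u_7 = 6; u_8 = 7; u_9 = 13; u_{10} = 5; u_{11} = 3; u_{12} = 8; u_{13} = 11; u_{14} = 4; u_{15} = 0; u_{16} = 4; u_{17} = 4; u_{18} = 8; u_{19} = 12; u_{20} = 5; u_{21} = 2; u_{22} = 7; u_{23} = 9; u_{24} = 1; u_{25} = 10; u_{26} = 11; u_{27} = 6; u_{28} = 2; u_{29} = 8; u_{30} = 10; u_{31} = 3; u_{32} = 13; u_{33} = 1; u_{34} = 14; u_{35} = 0; u_{36} = 14; u_{37} = 14; u_{38} = 13; u_{39} = 12; u_{40} = 10; u_{41} = 7; u_{42} = 2.
The sequence repeats with period 40.
So u_{343} = u_{1 + ((343-1) mod 40)} = u_{23} = 9.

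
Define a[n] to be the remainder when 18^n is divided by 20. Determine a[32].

We have a[0] = 1,  a[1] = 18,  a[2] = 4,  a[3] = 12,  a[4] = 16,  a[5] = 8,  a[6] = 4.
Since a[6] = a[2] = 4, the sequence is eventually periodic: after a pre-period of length 2 it cycles with period 4.
For n ≥ 2, a[n] depends only on (n - 2) mod 4. (32 - 2) mod 4 = 2, so a[32] = a[4] = 16.

16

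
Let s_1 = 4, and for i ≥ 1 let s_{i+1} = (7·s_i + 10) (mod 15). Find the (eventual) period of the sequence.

We have s_1 = 4; s_2 = 8; s_3 = 6; s_4 = 7; s_5 = 14; s_6 = 3; s_7 = 1; s_8 = 2; s_9 = 9; s_{10} = 13; s_{11} = 11; s_{12} = 12; s_{13} = 4.
Since s_{13} = s_1 = 4, the sequence is periodic with period 12.

12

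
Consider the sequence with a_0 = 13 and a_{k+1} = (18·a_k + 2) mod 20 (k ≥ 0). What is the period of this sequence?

Listing terms: a_0 = 13,  a_1 = 16,  a_2 = 10,  a_3 = 2,  a_4 = 18,  a_5 = 6,  a_6 = 10.
Since a_6 = a_2 = 10, the sequence is eventually periodic: after a pre-period of length 2 it cycles with period 4.

4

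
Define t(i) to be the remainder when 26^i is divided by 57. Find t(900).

1

t(1) = 26, t(2) = 49, t(3) = 20, t(4) = 7, t(5) = 11, t(6) = 1, t(7) = 26.
Since t(7) = t(1) = 26, the sequence is periodic with period 6.
So t(900) = t(1 + ((900-1) mod 6)) = t(6) = 1.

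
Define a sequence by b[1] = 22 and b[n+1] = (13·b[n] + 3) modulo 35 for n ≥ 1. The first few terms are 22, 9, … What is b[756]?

23

Computing terms: b[1] = 22,  b[2] = 9,  b[3] = 15,  b[4] = 23,  b[5] = 22.
Since b[5] = b[1] = 22, the sequence is periodic with period 4.
(756 - 1) mod 4 = 3, so b[756] = b[4] = 23.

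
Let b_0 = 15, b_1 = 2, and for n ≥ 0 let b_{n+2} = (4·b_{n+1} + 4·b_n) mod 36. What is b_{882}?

b_0 = 15,  b_1 = 2,  b_2 = 32,  b_3 = 28,  b_4 = 24,  b_5 = 28,  b_6 = 28,  b_7 = 8,  b_8 = 0,  b_9 = 32,  b_{10} = 20,  b_{11} = 28,  b_{12} = 12,  b_{13} = 16,  b_{14} = 4,  b_{15} = 8,  b_{16} = 12,  b_{17} = 8,  b_{18} = 8,  b_{19} = 28,  b_{20} = 0,  b_{21} = 4,  b_{22} = 16,  b_{23} = 8,  b_{24} = 24,  b_{25} = 20,  b_{26} = 32,  b_{27} = 28.
Since (b_{26}, b_{27}) = (b_2, b_3) = (32, 28) (two consecutive terms determine the rest), the sequence is eventually periodic: after a pre-period of length 2 it cycles with period 24.
For n ≥ 2, b_n depends only on (n - 2) mod 24. (882 - 2) mod 24 = 16, so b_{882} = b_{18} = 8.

8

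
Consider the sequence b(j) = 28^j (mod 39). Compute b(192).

Computing terms: b(0) = 1, b(1) = 28, b(2) = 4, b(3) = 34, b(4) = 16, b(5) = 19, b(6) = 25, b(7) = 37, b(8) = 22, b(9) = 31, b(10) = 10, b(11) = 7, b(12) = 1.
Since b(12) = b(0) = 1, the sequence is periodic with period 12.
So b(192) = b(0 + ((192-0) mod 12)) = b(0) = 1.

1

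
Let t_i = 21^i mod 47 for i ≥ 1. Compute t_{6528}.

28

We have t_1 = 21, t_2 = 18, t_3 = 2, t_4 = 42, t_5 = 36, t_6 = 4, t_7 = 37, t_8 = 25, t_9 = 8, t_{10} = 27, t_{11} = 3, t_{12} = 16, t_{13} = 7, t_{14} = 6, t_{15} = 32, t_{16} = 14, t_{17} = 12, t_{18} = 17, t_{19} = 28, t_{20} = 24, t_{21} = 34, t_{22} = 9, t_{23} = 1, t_{24} = 21.
Since t_{24} = t_1 = 21, the sequence is periodic with period 23.
(6528 - 1) mod 23 = 18, so t_{6528} = t_{19} = 28.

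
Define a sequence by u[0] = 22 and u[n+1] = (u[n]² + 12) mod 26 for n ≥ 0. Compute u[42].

Listing terms: u[0] = 22,  u[1] = 2,  u[2] = 16,  u[3] = 8,  u[4] = 24,  u[5] = 16.
Since u[5] = u[2] = 16, the sequence is eventually periodic: after a pre-period of length 2 it cycles with period 3.
For n ≥ 2, u[n] depends only on (n - 2) mod 3. (42 - 2) mod 3 = 1, so u[42] = u[3] = 8.

8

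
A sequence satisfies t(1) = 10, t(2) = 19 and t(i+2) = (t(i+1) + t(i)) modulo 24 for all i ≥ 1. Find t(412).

Listing terms: t(1) = 10; t(2) = 19; t(3) = 5; t(4) = 0; t(5) = 5; t(6) = 5; t(7) = 10; t(8) = 15; t(9) = 1; t(10) = 16; t(11) = 17; t(12) = 9; t(13) = 2; t(14) = 11; t(15) = 13; t(16) = 0; t(17) = 13; t(18) = 13; t(19) = 2; t(20) = 15; t(21) = 17; t(22) = 8; t(23) = 1; t(24) = 9; t(25) = 10; t(26) = 19.
The sequence repeats with period 24.
(412 - 1) mod 24 = 3, so t(412) = t(4) = 0.

0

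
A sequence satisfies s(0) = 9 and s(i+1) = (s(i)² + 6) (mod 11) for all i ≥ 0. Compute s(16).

s(0) = 9; s(1) = 10; s(2) = 7; s(3) = 0; s(4) = 6; s(5) = 9.
Since s(5) = s(0) = 9, the sequence is periodic with period 5.
(16 - 0) mod 5 = 1, so s(16) = s(1) = 10.

10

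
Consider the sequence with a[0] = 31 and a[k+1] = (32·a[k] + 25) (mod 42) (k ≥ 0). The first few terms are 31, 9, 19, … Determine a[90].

We have a[0] = 31,  a[1] = 9,  a[2] = 19,  a[3] = 3,  a[4] = 37,  a[5] = 33,  a[6] = 31.
The sequence repeats with period 6.
(90 - 0) mod 6 = 0, so a[90] = a[0] = 31.

31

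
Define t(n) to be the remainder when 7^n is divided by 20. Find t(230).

Listing terms: t(1) = 7; t(2) = 9; t(3) = 3; t(4) = 1; t(5) = 7.
The sequence repeats with period 4.
So t(230) = t(1 + ((230-1) mod 4)) = t(2) = 9.

9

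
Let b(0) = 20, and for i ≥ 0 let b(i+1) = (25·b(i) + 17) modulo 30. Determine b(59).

We have b(0) = 20; b(1) = 7; b(2) = 12; b(3) = 17; b(4) = 22; b(5) = 27; b(6) = 2; b(7) = 7.
Since b(7) = b(1) = 7, the sequence is eventually periodic: after a pre-period of length 1 it cycles with period 6.
For i ≥ 1, b(i) depends only on (i - 1) mod 6. (59 - 1) mod 6 = 4, so b(59) = b(5) = 27.

27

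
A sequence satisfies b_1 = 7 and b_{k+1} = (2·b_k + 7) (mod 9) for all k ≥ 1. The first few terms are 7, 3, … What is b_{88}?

6

Computing terms: b_1 = 7,  b_2 = 3,  b_3 = 4,  b_4 = 6,  b_5 = 1,  b_6 = 0,  b_7 = 7.
Since b_7 = b_1 = 7, the sequence is periodic with period 6.
So b_{88} = b_{1 + ((88-1) mod 6)} = b_4 = 6.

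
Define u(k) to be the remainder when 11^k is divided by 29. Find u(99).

Listing terms: u(1) = 11, u(2) = 5, u(3) = 26, u(4) = 25, u(5) = 14, u(6) = 9, u(7) = 12, u(8) = 16, u(9) = 2, u(10) = 22, u(11) = 10, u(12) = 23, u(13) = 21, u(14) = 28, u(15) = 18, u(16) = 24, u(17) = 3, u(18) = 4, u(19) = 15, u(20) = 20, u(21) = 17, u(22) = 13, u(23) = 27, u(24) = 7, u(25) = 19, u(26) = 6, u(27) = 8, u(28) = 1, u(29) = 11.
The sequence repeats with period 28.
So u(99) = u(1 + ((99-1) mod 28)) = u(15) = 18.

18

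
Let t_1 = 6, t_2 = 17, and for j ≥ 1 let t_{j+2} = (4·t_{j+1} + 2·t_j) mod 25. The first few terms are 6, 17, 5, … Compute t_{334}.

We have t_1 = 6,  t_2 = 17,  t_3 = 5,  t_4 = 4,  t_5 = 1,  t_6 = 12,  t_7 = 0,  t_8 = 24,  t_9 = 21,  t_{10} = 7,  t_{11} = 20,  t_{12} = 19,  t_{13} = 16,  t_{14} = 2,  t_{15} = 15,  t_{16} = 14,  t_{17} = 11,  t_{18} = 22,  t_{19} = 10,  t_{20} = 9,  t_{21} = 6,  t_{22} = 17.
The sequence repeats with period 20.
So t_{334} = t_{1 + ((334-1) mod 20)} = t_{14} = 2.

2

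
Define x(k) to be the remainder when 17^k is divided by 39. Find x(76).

22

Computing terms: x(1) = 17; x(2) = 16; x(3) = 38; x(4) = 22; x(5) = 23; x(6) = 1; x(7) = 17.
Since x(7) = x(1) = 17, the sequence is periodic with period 6.
So x(76) = x(1 + ((76-1) mod 6)) = x(4) = 22.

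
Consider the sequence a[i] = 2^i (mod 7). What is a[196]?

2

a[0] = 1,  a[1] = 2,  a[2] = 4,  a[3] = 1.
Since a[3] = a[0] = 1, the sequence is periodic with period 3.
(196 - 0) mod 3 = 1, so a[196] = a[1] = 2.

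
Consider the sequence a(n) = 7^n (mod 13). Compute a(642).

We have a(1) = 7; a(2) = 10; a(3) = 5; a(4) = 9; a(5) = 11; a(6) = 12; a(7) = 6; a(8) = 3; a(9) = 8; a(10) = 4; a(11) = 2; a(12) = 1; a(13) = 7.
The sequence repeats with period 12.
(642 - 1) mod 12 = 5, so a(642) = a(6) = 12.

12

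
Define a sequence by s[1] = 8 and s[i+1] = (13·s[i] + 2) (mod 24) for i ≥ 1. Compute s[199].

20

Listing terms: s[1] = 8, s[2] = 10, s[3] = 12, s[4] = 14, s[5] = 16, s[6] = 18, s[7] = 20, s[8] = 22, s[9] = 0, s[10] = 2, s[11] = 4, s[12] = 6, s[13] = 8.
Since s[13] = s[1] = 8, the sequence is periodic with period 12.
So s[199] = s[1 + ((199-1) mod 12)] = s[7] = 20.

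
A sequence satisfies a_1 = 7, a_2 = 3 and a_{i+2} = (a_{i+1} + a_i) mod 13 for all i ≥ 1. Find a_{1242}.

a_1 = 7; a_2 = 3; a_3 = 10; a_4 = 0; a_5 = 10; a_6 = 10; a_7 = 7; a_8 = 4; a_9 = 11; a_{10} = 2; a_{11} = 0; a_{12} = 2; a_{13} = 2; a_{14} = 4; a_{15} = 6; a_{16} = 10; a_{17} = 3; a_{18} = 0; a_{19} = 3; a_{20} = 3; a_{21} = 6; a_{22} = 9; a_{23} = 2; a_{24} = 11; a_{25} = 0; a_{26} = 11; a_{27} = 11; a_{28} = 9; a_{29} = 7; a_{30} = 3.
Since (a_{29}, a_{30}) = (a_1, a_2) = (7, 3) (two consecutive terms determine the rest), the sequence is periodic with period 28.
(1242 - 1) mod 28 = 9, so a_{1242} = a_{10} = 2.

2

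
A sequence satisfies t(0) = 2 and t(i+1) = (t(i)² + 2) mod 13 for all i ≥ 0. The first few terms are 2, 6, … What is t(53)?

We have t(0) = 2,  t(1) = 6,  t(2) = 12,  t(3) = 3,  t(4) = 11,  t(5) = 6.
Since t(5) = t(1) = 6, the sequence is eventually periodic: after a pre-period of length 1 it cycles with period 4.
For i ≥ 1, t(i) depends only on (i - 1) mod 4. (53 - 1) mod 4 = 0, so t(53) = t(1) = 6.

6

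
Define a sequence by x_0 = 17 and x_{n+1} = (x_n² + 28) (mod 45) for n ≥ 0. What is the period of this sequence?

3

x_0 = 17; x_1 = 2; x_2 = 32; x_3 = 17.
Since x_3 = x_0 = 17, the sequence is periodic with period 3.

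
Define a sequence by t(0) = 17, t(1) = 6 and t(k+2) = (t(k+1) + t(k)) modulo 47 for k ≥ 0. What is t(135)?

Listing terms: t(0) = 17,  t(1) = 6,  t(2) = 23,  t(3) = 29,  t(4) = 5,  t(5) = 34,  t(6) = 39,  t(7) = 26,  t(8) = 18,  t(9) = 44,  t(10) = 15,  t(11) = 12,  t(12) = 27,  t(13) = 39,  t(14) = 19,  t(15) = 11,  t(16) = 30,  t(17) = 41,  t(18) = 24,  t(19) = 18,  t(20) = 42,  t(21) = 13,  t(22) = 8,  t(23) = 21,  t(24) = 29,  t(25) = 3,  t(26) = 32,  t(27) = 35,  t(28) = 20,  t(29) = 8,  t(30) = 28,  t(31) = 36,  t(32) = 17,  t(33) = 6.
Since (t(32), t(33)) = (t(0), t(1)) = (17, 6) (two consecutive terms determine the rest), the sequence is periodic with period 32.
So t(135) = t(0 + ((135-0) mod 32)) = t(7) = 26.

26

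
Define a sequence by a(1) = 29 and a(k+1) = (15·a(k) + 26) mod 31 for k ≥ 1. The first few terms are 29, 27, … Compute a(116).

16

Listing terms: a(1) = 29,  a(2) = 27,  a(3) = 28,  a(4) = 12,  a(5) = 20,  a(6) = 16,  a(7) = 18,  a(8) = 17,  a(9) = 2,  a(10) = 25,  a(11) = 29.
The sequence repeats with period 10.
So a(116) = a(1 + ((116-1) mod 10)) = a(6) = 16.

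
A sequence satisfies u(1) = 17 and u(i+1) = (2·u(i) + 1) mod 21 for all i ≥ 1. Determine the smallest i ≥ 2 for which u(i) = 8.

3

Computing terms: u(1) = 17, u(2) = 14, u(3) = 8, u(4) = 17.
The sequence repeats with period 3.
The value 8 first appears (with i ≥ 2) at u(3).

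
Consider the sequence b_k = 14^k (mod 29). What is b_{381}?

11

Computing terms: b_0 = 1, b_1 = 14, b_2 = 22, b_3 = 18, b_4 = 20, b_5 = 19, b_6 = 5, b_7 = 12, b_8 = 23, b_9 = 3, b_{10} = 13, b_{11} = 8, b_{12} = 25, b_{13} = 2, b_{14} = 28, b_{15} = 15, b_{16} = 7, b_{17} = 11, b_{18} = 9, b_{19} = 10, b_{20} = 24, b_{21} = 17, b_{22} = 6, b_{23} = 26, b_{24} = 16, b_{25} = 21, b_{26} = 4, b_{27} = 27, b_{28} = 1.
The sequence repeats with period 28.
So b_{381} = b_{0 + ((381-0) mod 28)} = b_{17} = 11.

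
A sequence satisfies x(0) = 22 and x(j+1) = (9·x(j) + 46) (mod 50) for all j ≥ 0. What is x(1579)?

Computing terms: x(0) = 22; x(1) = 44; x(2) = 42; x(3) = 24; x(4) = 12; x(5) = 4; x(6) = 32; x(7) = 34; x(8) = 2; x(9) = 14; x(10) = 22.
The sequence repeats with period 10.
(1579 - 0) mod 10 = 9, so x(1579) = x(9) = 14.

14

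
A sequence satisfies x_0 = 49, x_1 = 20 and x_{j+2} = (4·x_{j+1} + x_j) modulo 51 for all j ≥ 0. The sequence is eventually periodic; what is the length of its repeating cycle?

Computing terms: x_0 = 49,  x_1 = 20,  x_2 = 27,  x_3 = 26,  x_4 = 29,  x_5 = 40,  x_6 = 36,  x_7 = 31,  x_8 = 7,  x_9 = 8,  x_{10} = 39,  x_{11} = 11,  x_{12} = 32,  x_{13} = 37,  x_{14} = 27,  x_{15} = 43,  x_{16} = 46,  x_{17} = 23,  x_{18} = 36,  x_{19} = 14,  x_{20} = 41,  x_{21} = 25,  x_{22} = 39,  x_{23} = 28,  x_{24} = 49,  x_{25} = 20.
Since (x_{24}, x_{25}) = (x_0, x_1) = (49, 20) (two consecutive terms determine the rest), the sequence is periodic with period 24.

24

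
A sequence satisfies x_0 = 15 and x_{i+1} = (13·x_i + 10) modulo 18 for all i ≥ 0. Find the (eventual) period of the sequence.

9

We have x_0 = 15, x_1 = 7, x_2 = 11, x_3 = 9, x_4 = 1, x_5 = 5, x_6 = 3, x_7 = 13, x_8 = 17, x_9 = 15.
Since x_9 = x_0 = 15, the sequence is periodic with period 9.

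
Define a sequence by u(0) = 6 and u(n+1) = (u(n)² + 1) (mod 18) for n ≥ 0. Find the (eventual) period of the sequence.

Computing terms: u(0) = 6,  u(1) = 1,  u(2) = 2,  u(3) = 5,  u(4) = 8,  u(5) = 11,  u(6) = 14,  u(7) = 17,  u(8) = 2.
Since u(8) = u(2) = 2, the sequence is eventually periodic: after a pre-period of length 2 it cycles with period 6.

6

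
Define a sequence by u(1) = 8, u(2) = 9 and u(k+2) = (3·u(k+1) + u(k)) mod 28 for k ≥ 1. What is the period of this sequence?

Listing terms: u(1) = 8, u(2) = 9, u(3) = 7, u(4) = 2, u(5) = 13, u(6) = 13, u(7) = 24, u(8) = 1, u(9) = 27, u(10) = 26, u(11) = 21, u(12) = 5, u(13) = 8, u(14) = 1, u(15) = 11, u(16) = 6, u(17) = 1, u(18) = 9, u(19) = 0, u(20) = 9, u(21) = 27, u(22) = 6, u(23) = 17, u(24) = 1, u(25) = 20, u(26) = 5, u(27) = 7, u(28) = 26, u(29) = 1, u(30) = 1, u(31) = 4, u(32) = 13, u(33) = 15, u(34) = 2, u(35) = 21, u(36) = 9, u(37) = 20, u(38) = 13, u(39) = 3, u(40) = 22, u(41) = 13, u(42) = 5, u(43) = 0, u(44) = 5, u(45) = 15, u(46) = 22, u(47) = 25, u(48) = 13, u(49) = 8, u(50) = 9.
The sequence repeats with period 48.

48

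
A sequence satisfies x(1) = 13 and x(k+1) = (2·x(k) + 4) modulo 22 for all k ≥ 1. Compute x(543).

x(1) = 13,  x(2) = 8,  x(3) = 20,  x(4) = 0,  x(5) = 4,  x(6) = 12,  x(7) = 6,  x(8) = 16,  x(9) = 14,  x(10) = 10,  x(11) = 2,  x(12) = 8.
Since x(12) = x(2) = 8, the sequence is eventually periodic: after a pre-period of length 1 it cycles with period 10.
For k ≥ 2, x(k) depends only on (k - 2) mod 10. (543 - 2) mod 10 = 1, so x(543) = x(3) = 20.

20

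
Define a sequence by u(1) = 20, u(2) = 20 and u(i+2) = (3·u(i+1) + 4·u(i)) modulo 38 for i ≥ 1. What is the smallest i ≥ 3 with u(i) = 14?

9

We have u(1) = 20,  u(2) = 20,  u(3) = 26,  u(4) = 6,  u(5) = 8,  u(6) = 10,  u(7) = 24,  u(8) = 36,  u(9) = 14,  u(10) = 34,  u(11) = 6,  u(12) = 2,  u(13) = 30,  u(14) = 22,  u(15) = 34,  u(16) = 0,  u(17) = 22,  u(18) = 28,  u(19) = 20,  u(20) = 20.
The sequence repeats with period 18.
The value 14 first appears (with i ≥ 3) at u(9).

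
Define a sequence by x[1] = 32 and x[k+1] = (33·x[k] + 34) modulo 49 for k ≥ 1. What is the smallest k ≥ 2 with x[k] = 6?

5

We have x[1] = 32,  x[2] = 12,  x[3] = 38,  x[4] = 14,  x[5] = 6,  x[6] = 36,  x[7] = 46,  x[8] = 33,  x[9] = 45,  x[10] = 0,  x[11] = 34,  x[12] = 29,  x[13] = 11,  x[14] = 5,  x[15] = 3,  x[16] = 35,  x[17] = 13,  x[18] = 22,  x[19] = 25,  x[20] = 26,  x[21] = 10,  x[22] = 21,  x[23] = 41,  x[24] = 15,  x[25] = 39,  x[26] = 47,  x[27] = 17,  x[28] = 7,  x[29] = 20,  x[30] = 8,  x[31] = 4,  x[32] = 19,  x[33] = 24,  x[34] = 42,  x[35] = 48,  x[36] = 1,  x[37] = 18,  x[38] = 40,  x[39] = 31,  x[40] = 28,  x[41] = 27,  x[42] = 43,  x[43] = 32.
The sequence repeats with period 42.
The value 6 first appears (with k ≥ 2) at x[5].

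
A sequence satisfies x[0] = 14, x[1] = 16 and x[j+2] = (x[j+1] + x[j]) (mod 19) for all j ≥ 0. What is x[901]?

16

We have x[0] = 14, x[1] = 16, x[2] = 11, x[3] = 8, x[4] = 0, x[5] = 8, x[6] = 8, x[7] = 16, x[8] = 5, x[9] = 2, x[10] = 7, x[11] = 9, x[12] = 16, x[13] = 6, x[14] = 3, x[15] = 9, x[16] = 12, x[17] = 2, x[18] = 14, x[19] = 16.
The sequence repeats with period 18.
So x[901] = x[0 + ((901-0) mod 18)] = x[1] = 16.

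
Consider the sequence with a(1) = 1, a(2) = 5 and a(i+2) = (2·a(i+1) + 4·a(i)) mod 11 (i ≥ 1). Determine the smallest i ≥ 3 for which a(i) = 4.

4

Computing terms: a(1) = 1; a(2) = 5; a(3) = 3; a(4) = 4; a(5) = 9; a(6) = 1; a(7) = 5.
The sequence repeats with period 5.
The value 4 first appears (with i ≥ 3) at a(4).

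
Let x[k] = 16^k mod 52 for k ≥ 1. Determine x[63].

We have x[1] = 16,  x[2] = 48,  x[3] = 40,  x[4] = 16.
The sequence repeats with period 3.
(63 - 1) mod 3 = 2, so x[63] = x[3] = 40.

40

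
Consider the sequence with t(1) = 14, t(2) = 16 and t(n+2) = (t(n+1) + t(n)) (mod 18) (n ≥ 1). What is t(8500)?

10

t(1) = 14, t(2) = 16, t(3) = 12, t(4) = 10, t(5) = 4, t(6) = 14, t(7) = 0, t(8) = 14, t(9) = 14, t(10) = 10, t(11) = 6, t(12) = 16, t(13) = 4, t(14) = 2, t(15) = 6, t(16) = 8, t(17) = 14, t(18) = 4, t(19) = 0, t(20) = 4, t(21) = 4, t(22) = 8, t(23) = 12, t(24) = 2, t(25) = 14, t(26) = 16.
The sequence repeats with period 24.
So t(8500) = t(1 + ((8500-1) mod 24)) = t(4) = 10.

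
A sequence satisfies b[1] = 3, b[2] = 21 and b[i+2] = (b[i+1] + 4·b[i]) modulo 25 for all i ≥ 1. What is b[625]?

18

Computing terms: b[1] = 3,  b[2] = 21,  b[3] = 8,  b[4] = 17,  b[5] = 24,  b[6] = 17,  b[7] = 13,  b[8] = 6,  b[9] = 8,  b[10] = 7,  b[11] = 14,  b[12] = 17,  b[13] = 23,  b[14] = 16,  b[15] = 8,  b[16] = 22,  b[17] = 4,  b[18] = 17,  b[19] = 8,  b[20] = 1,  b[21] = 8,  b[22] = 12,  b[23] = 19,  b[24] = 17,  b[25] = 18,  b[26] = 11,  b[27] = 8,  b[28] = 2,  b[29] = 9,  b[30] = 17,  b[31] = 3,  b[32] = 21.
Since (b[31], b[32]) = (b[1], b[2]) = (3, 21) (two consecutive terms determine the rest), the sequence is periodic with period 30.
(625 - 1) mod 30 = 24, so b[625] = b[25] = 18.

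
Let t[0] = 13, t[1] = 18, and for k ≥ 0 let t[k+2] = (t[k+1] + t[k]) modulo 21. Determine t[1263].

5

Computing terms: t[0] = 13, t[1] = 18, t[2] = 10, t[3] = 7, t[4] = 17, t[5] = 3, t[6] = 20, t[7] = 2, t[8] = 1, t[9] = 3, t[10] = 4, t[11] = 7, t[12] = 11, t[13] = 18, t[14] = 8, t[15] = 5, t[16] = 13, t[17] = 18.
Since (t[16], t[17]) = (t[0], t[1]) = (13, 18) (two consecutive terms determine the rest), the sequence is periodic with period 16.
So t[1263] = t[0 + ((1263-0) mod 16)] = t[15] = 5.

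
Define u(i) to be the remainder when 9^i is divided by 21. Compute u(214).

u(0) = 1,  u(1) = 9,  u(2) = 18,  u(3) = 15,  u(4) = 9.
Since u(4) = u(1) = 9, the sequence is eventually periodic: after a pre-period of length 1 it cycles with period 3.
For i ≥ 1, u(i) depends only on (i - 1) mod 3. (214 - 1) mod 3 = 0, so u(214) = u(1) = 9.

9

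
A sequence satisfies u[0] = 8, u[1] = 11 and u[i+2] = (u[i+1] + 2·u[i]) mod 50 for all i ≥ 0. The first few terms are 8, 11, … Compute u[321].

Computing terms: u[0] = 8,  u[1] = 11,  u[2] = 27,  u[3] = 49,  u[4] = 3,  u[5] = 1,  u[6] = 7,  u[7] = 9,  u[8] = 23,  u[9] = 41,  u[10] = 37,  u[11] = 19,  u[12] = 43,  u[13] = 31,  u[14] = 17,  u[15] = 29,  u[16] = 13,  u[17] = 21,  u[18] = 47,  u[19] = 39,  u[20] = 33,  u[21] = 11,  u[22] = 27.
Since (u[21], u[22]) = (u[1], u[2]) = (11, 27) (two consecutive terms determine the rest), the sequence is eventually periodic: after a pre-period of length 1 it cycles with period 20.
For i ≥ 1, u[i] depends only on (i - 1) mod 20. (321 - 1) mod 20 = 0, so u[321] = u[1] = 11.

11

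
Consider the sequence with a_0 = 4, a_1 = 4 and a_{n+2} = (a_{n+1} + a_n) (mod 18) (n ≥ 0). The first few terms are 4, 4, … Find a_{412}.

Listing terms: a_0 = 4; a_1 = 4; a_2 = 8; a_3 = 12; a_4 = 2; a_5 = 14; a_6 = 16; a_7 = 12; a_8 = 10; a_9 = 4; a_{10} = 14; a_{11} = 0; a_{12} = 14; a_{13} = 14; a_{14} = 10; a_{15} = 6; a_{16} = 16; a_{17} = 4; a_{18} = 2; a_{19} = 6; a_{20} = 8; a_{21} = 14; a_{22} = 4; a_{23} = 0; a_{24} = 4; a_{25} = 4.
The sequence repeats with period 24.
So a_{412} = a_{0 + ((412-0) mod 24)} = a_4 = 2.

2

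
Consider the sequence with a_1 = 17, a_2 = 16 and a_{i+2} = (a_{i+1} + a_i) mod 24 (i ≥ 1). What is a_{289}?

17

Listing terms: a_1 = 17, a_2 = 16, a_3 = 9, a_4 = 1, a_5 = 10, a_6 = 11, a_7 = 21, a_8 = 8, a_9 = 5, a_{10} = 13, a_{11} = 18, a_{12} = 7, a_{13} = 1, a_{14} = 8, a_{15} = 9, a_{16} = 17, a_{17} = 2, a_{18} = 19, a_{19} = 21, a_{20} = 16, a_{21} = 13, a_{22} = 5, a_{23} = 18, a_{24} = 23, a_{25} = 17, a_{26} = 16.
The sequence repeats with period 24.
(289 - 1) mod 24 = 0, so a_{289} = a_1 = 17.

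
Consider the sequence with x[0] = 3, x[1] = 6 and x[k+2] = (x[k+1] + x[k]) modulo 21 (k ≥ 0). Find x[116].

We have x[0] = 3; x[1] = 6; x[2] = 9; x[3] = 15; x[4] = 3; x[5] = 18; x[6] = 0; x[7] = 18; x[8] = 18; x[9] = 15; x[10] = 12; x[11] = 6; x[12] = 18; x[13] = 3; x[14] = 0; x[15] = 3; x[16] = 3; x[17] = 6.
The sequence repeats with period 16.
So x[116] = x[0 + ((116-0) mod 16)] = x[4] = 3.

3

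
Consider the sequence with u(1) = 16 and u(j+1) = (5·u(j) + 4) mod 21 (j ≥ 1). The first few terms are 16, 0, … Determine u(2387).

19

We have u(1) = 16,  u(2) = 0,  u(3) = 4,  u(4) = 3,  u(5) = 19,  u(6) = 15,  u(7) = 16.
The sequence repeats with period 6.
(2387 - 1) mod 6 = 4, so u(2387) = u(5) = 19.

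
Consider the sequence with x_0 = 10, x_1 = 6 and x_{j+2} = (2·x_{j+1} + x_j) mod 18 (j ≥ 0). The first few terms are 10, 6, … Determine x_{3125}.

x_0 = 10,  x_1 = 6,  x_2 = 4,  x_3 = 14,  x_4 = 14,  x_5 = 6,  x_6 = 8,  x_7 = 4,  x_8 = 16,  x_9 = 0,  x_{10} = 16,  x_{11} = 14,  x_{12} = 8,  x_{13} = 12,  x_{14} = 14,  x_{15} = 4,  x_{16} = 4,  x_{17} = 12,  x_{18} = 10,  x_{19} = 14,  x_{20} = 2,  x_{21} = 0,  x_{22} = 2,  x_{23} = 4,  x_{24} = 10,  x_{25} = 6.
Since (x_{24}, x_{25}) = (x_0, x_1) = (10, 6) (two consecutive terms determine the rest), the sequence is periodic with period 24.
So x_{3125} = x_{0 + ((3125-0) mod 24)} = x_5 = 6.

6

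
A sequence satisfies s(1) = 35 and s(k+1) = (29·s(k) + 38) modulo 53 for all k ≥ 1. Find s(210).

s(1) = 35,  s(2) = 46,  s(3) = 47,  s(4) = 23,  s(5) = 16,  s(6) = 25,  s(7) = 21,  s(8) = 11,  s(9) = 39,  s(10) = 3,  s(11) = 19,  s(12) = 6,  s(13) = 0,  s(14) = 38,  s(15) = 27,  s(16) = 26,  s(17) = 50,  s(18) = 4,  s(19) = 48,  s(20) = 52,  s(21) = 9,  s(22) = 34,  s(23) = 17,  s(24) = 1,  s(25) = 14,  s(26) = 20,  s(27) = 35.
Since s(27) = s(1) = 35, the sequence is periodic with period 26.
(210 - 1) mod 26 = 1, so s(210) = s(2) = 46.

46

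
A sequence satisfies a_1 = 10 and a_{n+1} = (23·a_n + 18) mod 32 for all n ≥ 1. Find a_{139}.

We have a_1 = 10; a_2 = 24; a_3 = 26; a_4 = 8; a_5 = 10.
The sequence repeats with period 4.
(139 - 1) mod 4 = 2, so a_{139} = a_3 = 26.

26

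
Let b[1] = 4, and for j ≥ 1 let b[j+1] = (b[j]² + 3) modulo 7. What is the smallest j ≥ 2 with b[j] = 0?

Computing terms: b[1] = 4, b[2] = 5, b[3] = 0, b[4] = 3, b[5] = 5.
Since b[5] = b[2] = 5, the sequence is eventually periodic: after a pre-period of length 1 it cycles with period 3.
The value 0 first appears (with j ≥ 2) at b[3].

3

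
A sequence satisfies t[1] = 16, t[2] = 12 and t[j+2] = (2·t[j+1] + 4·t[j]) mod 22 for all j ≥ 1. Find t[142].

12

t[1] = 16,  t[2] = 12,  t[3] = 0,  t[4] = 4,  t[5] = 8,  t[6] = 10,  t[7] = 8,  t[8] = 12,  t[9] = 12,  t[10] = 6,  t[11] = 16,  t[12] = 12.
The sequence repeats with period 10.
(142 - 1) mod 10 = 1, so t[142] = t[2] = 12.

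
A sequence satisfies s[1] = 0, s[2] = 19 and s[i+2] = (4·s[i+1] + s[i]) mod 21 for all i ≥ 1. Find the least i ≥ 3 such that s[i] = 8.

4

Computing terms: s[1] = 0,  s[2] = 19,  s[3] = 13,  s[4] = 8,  s[5] = 3,  s[6] = 20,  s[7] = 20,  s[8] = 16,  s[9] = 0,  s[10] = 16,  s[11] = 1,  s[12] = 20,  s[13] = 18,  s[14] = 8,  s[15] = 8,  s[16] = 19,  s[17] = 0,  s[18] = 19.
Since (s[17], s[18]) = (s[1], s[2]) = (0, 19) (two consecutive terms determine the rest), the sequence is periodic with period 16.
The value 8 first appears (with i ≥ 3) at s[4].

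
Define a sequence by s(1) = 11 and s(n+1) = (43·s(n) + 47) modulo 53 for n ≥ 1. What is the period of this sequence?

We have s(1) = 11; s(2) = 43; s(3) = 41; s(4) = 8; s(5) = 20; s(6) = 6; s(7) = 40; s(8) = 18; s(9) = 26; s(10) = 52; s(11) = 4; s(12) = 7; s(13) = 30; s(14) = 12; s(15) = 33; s(16) = 35; s(17) = 15; s(18) = 3; s(19) = 17; s(20) = 36; s(21) = 5; s(22) = 50; s(23) = 24; s(24) = 19; s(25) = 16; s(26) = 46; s(27) = 11.
The sequence repeats with period 26.

26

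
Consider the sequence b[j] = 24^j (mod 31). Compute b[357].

Computing terms: b[0] = 1,  b[1] = 24,  b[2] = 18,  b[3] = 29,  b[4] = 14,  b[5] = 26,  b[6] = 4,  b[7] = 3,  b[8] = 10,  b[9] = 23,  b[10] = 25,  b[11] = 11,  b[12] = 16,  b[13] = 12,  b[14] = 9,  b[15] = 30,  b[16] = 7,  b[17] = 13,  b[18] = 2,  b[19] = 17,  b[20] = 5,  b[21] = 27,  b[22] = 28,  b[23] = 21,  b[24] = 8,  b[25] = 6,  b[26] = 20,  b[27] = 15,  b[28] = 19,  b[29] = 22,  b[30] = 1.
The sequence repeats with period 30.
(357 - 0) mod 30 = 27, so b[357] = b[27] = 15.

15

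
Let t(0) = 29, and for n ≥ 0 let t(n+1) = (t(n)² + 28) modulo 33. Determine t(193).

t(0) = 29, t(1) = 11, t(2) = 17, t(3) = 20, t(4) = 32, t(5) = 29.
Since t(5) = t(0) = 29, the sequence is periodic with period 5.
(193 - 0) mod 5 = 3, so t(193) = t(3) = 20.

20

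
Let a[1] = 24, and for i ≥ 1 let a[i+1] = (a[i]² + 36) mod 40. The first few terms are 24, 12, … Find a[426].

20

We have a[1] = 24; a[2] = 12; a[3] = 20; a[4] = 36; a[5] = 12.
Since a[5] = a[2] = 12, the sequence is eventually periodic: after a pre-period of length 1 it cycles with period 3.
For i ≥ 2, a[i] depends only on (i - 2) mod 3. (426 - 2) mod 3 = 1, so a[426] = a[3] = 20.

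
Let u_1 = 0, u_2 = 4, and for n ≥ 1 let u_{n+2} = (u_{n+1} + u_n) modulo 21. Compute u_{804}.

We have u_1 = 0, u_2 = 4, u_3 = 4, u_4 = 8, u_5 = 12, u_6 = 20, u_7 = 11, u_8 = 10, u_9 = 0, u_{10} = 10, u_{11} = 10, u_{12} = 20, u_{13} = 9, u_{14} = 8, u_{15} = 17, u_{16} = 4, u_{17} = 0, u_{18} = 4.
The sequence repeats with period 16.
So u_{804} = u_{1 + ((804-1) mod 16)} = u_4 = 8.

8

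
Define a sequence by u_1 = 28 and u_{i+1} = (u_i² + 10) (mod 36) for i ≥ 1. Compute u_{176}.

Listing terms: u_1 = 28,  u_2 = 2,  u_3 = 14,  u_4 = 26,  u_5 = 2.
Since u_5 = u_2 = 2, the sequence is eventually periodic: after a pre-period of length 1 it cycles with period 3.
For i ≥ 2, u_i depends only on (i - 2) mod 3. (176 - 2) mod 3 = 0, so u_{176} = u_2 = 2.

2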